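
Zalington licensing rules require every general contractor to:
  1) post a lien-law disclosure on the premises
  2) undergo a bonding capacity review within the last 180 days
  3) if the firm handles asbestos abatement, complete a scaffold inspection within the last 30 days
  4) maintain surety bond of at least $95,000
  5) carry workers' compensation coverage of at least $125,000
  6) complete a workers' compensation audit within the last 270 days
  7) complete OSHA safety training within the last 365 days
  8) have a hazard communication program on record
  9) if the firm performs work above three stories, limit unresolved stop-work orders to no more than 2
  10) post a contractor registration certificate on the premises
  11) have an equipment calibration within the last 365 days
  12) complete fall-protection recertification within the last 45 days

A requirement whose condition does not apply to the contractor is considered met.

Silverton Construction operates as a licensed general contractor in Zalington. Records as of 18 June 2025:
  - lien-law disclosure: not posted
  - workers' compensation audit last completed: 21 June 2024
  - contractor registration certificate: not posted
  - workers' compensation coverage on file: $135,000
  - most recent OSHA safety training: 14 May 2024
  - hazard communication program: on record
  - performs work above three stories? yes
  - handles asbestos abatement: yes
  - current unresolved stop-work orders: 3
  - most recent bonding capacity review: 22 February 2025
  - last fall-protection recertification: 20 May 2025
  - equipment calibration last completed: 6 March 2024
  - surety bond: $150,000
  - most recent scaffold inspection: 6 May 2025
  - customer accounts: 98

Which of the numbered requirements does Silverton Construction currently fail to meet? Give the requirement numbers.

1. lien-law disclosure absent → not met
2. bonding capacity review 116 days ago vs limit 180 → met
3. condition 'handles asbestos abatement' holds; scaffold inspection 43 days ago vs limit 30 → not met
4. surety bond $150,000 ≥ $95,000 → met
5. workers' compensation coverage $135,000 ≥ $125,000 → met
6. workers' compensation audit 362 days ago vs limit 270 → not met
7. OSHA safety training 400 days ago vs limit 365 → not met
8. hazard communication program present → met
9. condition 'performs work above three stories' holds; unresolved stop-work orders 3 > 2 → not met
10. contractor registration certificate absent → not met
11. equipment calibration 469 days ago vs limit 365 → not met
12. fall-protection recertification 29 days ago vs limit 45 → met
Not met: 1, 3, 6, 7, 9, 10, 11

1, 3, 6, 7, 9, 10, 11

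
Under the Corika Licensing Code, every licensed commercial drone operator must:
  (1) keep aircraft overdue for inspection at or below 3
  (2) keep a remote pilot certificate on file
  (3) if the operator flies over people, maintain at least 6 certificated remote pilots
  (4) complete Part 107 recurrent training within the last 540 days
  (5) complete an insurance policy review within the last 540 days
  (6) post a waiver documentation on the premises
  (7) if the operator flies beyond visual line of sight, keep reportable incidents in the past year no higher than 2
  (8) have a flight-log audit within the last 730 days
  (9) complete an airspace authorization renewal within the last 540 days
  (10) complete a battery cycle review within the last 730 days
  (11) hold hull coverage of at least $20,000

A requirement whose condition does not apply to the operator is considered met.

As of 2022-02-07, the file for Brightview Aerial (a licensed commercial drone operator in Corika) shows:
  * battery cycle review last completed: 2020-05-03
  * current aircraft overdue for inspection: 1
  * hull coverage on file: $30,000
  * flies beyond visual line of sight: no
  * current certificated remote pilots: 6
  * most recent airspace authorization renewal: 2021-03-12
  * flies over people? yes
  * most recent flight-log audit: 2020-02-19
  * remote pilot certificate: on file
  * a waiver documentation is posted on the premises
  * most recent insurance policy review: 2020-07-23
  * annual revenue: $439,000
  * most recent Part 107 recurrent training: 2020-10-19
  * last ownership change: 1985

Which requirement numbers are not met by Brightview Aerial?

1. aircraft overdue for inspection 1 ≤ 3 → met
2. remote pilot certificate present → met
3. condition 'flies over people' holds; certificated remote pilots 6 ≥ 6 → met
4. Part 107 recurrent training 476 days ago vs limit 540 → met
5. insurance policy review 564 days ago vs limit 540 → not met
6. waiver documentation present → met
7. condition 'flies beyond visual line of sight' does not hold → requirement n/a → met
8. flight-log audit 719 days ago vs limit 730 → met
9. airspace authorization renewal 332 days ago vs limit 540 → met
10. battery cycle review 645 days ago vs limit 730 → met
11. hull coverage $30,000 ≥ $20,000 → met
Not met: 5

5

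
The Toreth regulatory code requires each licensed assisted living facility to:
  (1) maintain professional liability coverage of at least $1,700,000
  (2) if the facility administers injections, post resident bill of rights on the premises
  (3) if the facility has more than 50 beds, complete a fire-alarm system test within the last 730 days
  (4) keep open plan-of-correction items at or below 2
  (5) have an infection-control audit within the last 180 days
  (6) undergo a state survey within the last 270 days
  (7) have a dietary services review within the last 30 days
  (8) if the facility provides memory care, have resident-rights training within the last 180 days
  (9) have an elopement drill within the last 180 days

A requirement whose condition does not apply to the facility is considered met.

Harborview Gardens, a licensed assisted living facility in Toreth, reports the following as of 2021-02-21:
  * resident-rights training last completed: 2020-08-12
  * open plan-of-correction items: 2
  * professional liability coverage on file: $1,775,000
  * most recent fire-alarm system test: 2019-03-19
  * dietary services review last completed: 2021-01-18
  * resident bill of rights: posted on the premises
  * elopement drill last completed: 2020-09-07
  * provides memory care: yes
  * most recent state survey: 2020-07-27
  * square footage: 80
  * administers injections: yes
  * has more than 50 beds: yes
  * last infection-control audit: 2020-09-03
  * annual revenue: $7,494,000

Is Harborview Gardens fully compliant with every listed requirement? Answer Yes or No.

1. professional liability coverage $1,775,000 ≥ $1,700,000 → met
2. condition 'administers injections' holds; resident bill of rights present → met
3. condition 'has more than 50 beds' holds; fire-alarm system test 705 days ago vs limit 730 → met
4. open plan-of-correction items 2 ≤ 2 → met
5. infection-control audit 171 days ago vs limit 180 → met
6. state survey 209 days ago vs limit 270 → met
7. dietary services review 34 days ago vs limit 30 → not met
8. condition 'provides memory care' holds; resident-rights training 193 days ago vs limit 180 → not met
9. elopement drill 167 days ago vs limit 180 → met
Not met: 7, 8

No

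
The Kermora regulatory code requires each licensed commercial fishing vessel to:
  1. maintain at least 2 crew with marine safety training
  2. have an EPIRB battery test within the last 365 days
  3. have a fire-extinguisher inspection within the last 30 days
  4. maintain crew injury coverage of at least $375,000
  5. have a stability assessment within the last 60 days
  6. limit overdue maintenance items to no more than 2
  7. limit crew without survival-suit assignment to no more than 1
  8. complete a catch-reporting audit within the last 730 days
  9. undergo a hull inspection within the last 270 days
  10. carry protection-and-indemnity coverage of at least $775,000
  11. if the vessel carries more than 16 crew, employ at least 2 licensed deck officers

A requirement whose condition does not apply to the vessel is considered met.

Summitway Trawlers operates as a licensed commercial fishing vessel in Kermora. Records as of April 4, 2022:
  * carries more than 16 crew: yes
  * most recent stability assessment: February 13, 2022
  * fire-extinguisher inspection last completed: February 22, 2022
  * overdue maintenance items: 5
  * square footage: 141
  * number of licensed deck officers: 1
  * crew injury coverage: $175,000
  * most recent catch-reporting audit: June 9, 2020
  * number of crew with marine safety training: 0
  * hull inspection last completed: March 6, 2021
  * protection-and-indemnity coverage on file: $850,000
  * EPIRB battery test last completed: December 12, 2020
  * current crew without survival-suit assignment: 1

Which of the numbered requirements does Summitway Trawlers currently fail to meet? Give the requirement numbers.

1, 2, 3, 4, 6, 9, 11

1. crew with marine safety training 0 < 2 → not met
2. EPIRB battery test 478 days ago vs limit 365 → not met
3. fire-extinguisher inspection 41 days ago vs limit 30 → not met
4. crew injury coverage $175,000 < $375,000 → not met
5. stability assessment 50 days ago vs limit 60 → met
6. overdue maintenance items 5 > 2 → not met
7. crew without survival-suit assignment 1 ≤ 1 → met
8. catch-reporting audit 664 days ago vs limit 730 → met
9. hull inspection 394 days ago vs limit 270 → not met
10. protection-and-indemnity coverage $850,000 ≥ $775,000 → met
11. condition 'carries more than 16 crew' holds; licensed deck officers 1 < 2 → not met
Not met: 1, 2, 3, 4, 6, 9, 11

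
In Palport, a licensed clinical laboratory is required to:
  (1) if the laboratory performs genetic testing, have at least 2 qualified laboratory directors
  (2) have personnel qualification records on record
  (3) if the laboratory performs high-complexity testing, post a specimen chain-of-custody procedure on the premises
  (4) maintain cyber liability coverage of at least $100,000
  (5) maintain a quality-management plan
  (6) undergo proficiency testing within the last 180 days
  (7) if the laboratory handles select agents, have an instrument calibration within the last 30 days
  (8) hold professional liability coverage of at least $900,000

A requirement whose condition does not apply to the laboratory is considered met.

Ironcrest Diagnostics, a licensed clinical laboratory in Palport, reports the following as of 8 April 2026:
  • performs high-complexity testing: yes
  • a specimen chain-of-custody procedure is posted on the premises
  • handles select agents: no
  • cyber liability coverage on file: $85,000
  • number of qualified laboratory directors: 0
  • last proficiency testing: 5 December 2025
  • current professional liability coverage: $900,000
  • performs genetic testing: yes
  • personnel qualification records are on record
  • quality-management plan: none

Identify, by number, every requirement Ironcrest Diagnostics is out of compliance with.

1. condition 'performs genetic testing' holds; qualified laboratory directors 0 < 2 → not met
2. personnel qualification records present → met
3. condition 'performs high-complexity testing' holds; specimen chain-of-custody procedure present → met
4. cyber liability coverage $85,000 < $100,000 → not met
5. quality-management plan absent → not met
6. proficiency testing 124 days ago vs limit 180 → met
7. condition 'handles select agents' does not hold → requirement n/a → met
8. professional liability coverage $900,000 ≥ $900,000 → met
Not met: 1, 4, 5

1, 4, 5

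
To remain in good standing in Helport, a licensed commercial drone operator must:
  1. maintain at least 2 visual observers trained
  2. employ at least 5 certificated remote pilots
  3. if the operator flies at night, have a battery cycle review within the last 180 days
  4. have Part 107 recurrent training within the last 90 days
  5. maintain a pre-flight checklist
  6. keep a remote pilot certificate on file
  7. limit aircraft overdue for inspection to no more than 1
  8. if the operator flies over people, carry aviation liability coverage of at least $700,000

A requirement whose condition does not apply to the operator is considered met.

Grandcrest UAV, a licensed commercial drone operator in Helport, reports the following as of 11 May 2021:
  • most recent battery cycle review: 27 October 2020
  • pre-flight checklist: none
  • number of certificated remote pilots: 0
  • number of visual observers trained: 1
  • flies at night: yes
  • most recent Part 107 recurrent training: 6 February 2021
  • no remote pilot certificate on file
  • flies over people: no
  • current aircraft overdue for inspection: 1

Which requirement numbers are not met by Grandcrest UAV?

1, 2, 3, 4, 5, 6

1. visual observers trained 1 < 2 → not met
2. certificated remote pilots 0 < 5 → not met
3. condition 'flies at night' holds; battery cycle review 196 days ago vs limit 180 → not met
4. Part 107 recurrent training 94 days ago vs limit 90 → not met
5. pre-flight checklist absent → not met
6. remote pilot certificate absent → not met
7. aircraft overdue for inspection 1 ≤ 1 → met
8. condition 'flies over people' does not hold → requirement n/a → met
Not met: 1, 2, 3, 4, 5, 6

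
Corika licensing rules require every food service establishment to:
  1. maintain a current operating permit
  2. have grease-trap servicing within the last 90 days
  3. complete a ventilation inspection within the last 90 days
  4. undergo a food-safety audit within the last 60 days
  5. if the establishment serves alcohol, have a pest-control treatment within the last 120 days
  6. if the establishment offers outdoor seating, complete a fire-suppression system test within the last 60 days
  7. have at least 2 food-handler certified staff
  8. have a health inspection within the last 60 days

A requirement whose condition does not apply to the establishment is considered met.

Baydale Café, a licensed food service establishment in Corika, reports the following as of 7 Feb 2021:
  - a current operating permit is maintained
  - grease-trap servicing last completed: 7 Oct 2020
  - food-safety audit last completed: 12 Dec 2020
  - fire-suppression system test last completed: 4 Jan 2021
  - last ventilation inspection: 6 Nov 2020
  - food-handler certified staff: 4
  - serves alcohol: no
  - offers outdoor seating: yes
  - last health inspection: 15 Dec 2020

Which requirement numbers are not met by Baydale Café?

1. current operating permit present → met
2. grease-trap servicing 123 days ago vs limit 90 → not met
3. ventilation inspection 93 days ago vs limit 90 → not met
4. food-safety audit 57 days ago vs limit 60 → met
5. condition 'serves alcohol' does not hold → requirement n/a → met
6. condition 'offers outdoor seating' holds; fire-suppression system test 34 days ago vs limit 60 → met
7. food-handler certified staff 4 ≥ 2 → met
8. health inspection 54 days ago vs limit 60 → met
Not met: 2, 3

2, 3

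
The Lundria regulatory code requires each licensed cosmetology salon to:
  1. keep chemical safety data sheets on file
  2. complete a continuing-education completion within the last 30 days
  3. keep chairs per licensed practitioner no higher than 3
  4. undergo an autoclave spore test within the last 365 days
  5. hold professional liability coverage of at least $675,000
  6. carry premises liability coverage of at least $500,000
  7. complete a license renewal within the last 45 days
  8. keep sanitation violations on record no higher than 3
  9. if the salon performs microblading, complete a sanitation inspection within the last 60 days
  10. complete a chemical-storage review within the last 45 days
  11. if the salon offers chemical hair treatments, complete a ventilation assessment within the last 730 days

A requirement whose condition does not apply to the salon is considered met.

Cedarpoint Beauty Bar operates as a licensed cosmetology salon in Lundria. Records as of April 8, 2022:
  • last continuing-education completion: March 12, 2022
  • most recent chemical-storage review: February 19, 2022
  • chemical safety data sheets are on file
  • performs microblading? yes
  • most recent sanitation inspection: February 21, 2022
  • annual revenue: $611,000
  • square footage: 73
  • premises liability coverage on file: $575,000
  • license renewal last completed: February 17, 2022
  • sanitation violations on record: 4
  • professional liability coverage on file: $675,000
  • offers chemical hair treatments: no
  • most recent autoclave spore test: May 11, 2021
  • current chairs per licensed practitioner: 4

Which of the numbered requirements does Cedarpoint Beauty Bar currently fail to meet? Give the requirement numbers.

1. chemical safety data sheets present → met
2. continuing-education completion 27 days ago vs limit 30 → met
3. chairs per licensed practitioner 4 > 3 → not met
4. autoclave spore test 332 days ago vs limit 365 → met
5. professional liability coverage $675,000 ≥ $675,000 → met
6. premises liability coverage $575,000 ≥ $500,000 → met
7. license renewal 50 days ago vs limit 45 → not met
8. sanitation violations on record 4 > 3 → not met
9. condition 'performs microblading' holds; sanitation inspection 46 days ago vs limit 60 → met
10. chemical-storage review 48 days ago vs limit 45 → not met
11. condition 'offers chemical hair treatments' does not hold → requirement n/a → met
Not met: 3, 7, 8, 10

3, 7, 8, 10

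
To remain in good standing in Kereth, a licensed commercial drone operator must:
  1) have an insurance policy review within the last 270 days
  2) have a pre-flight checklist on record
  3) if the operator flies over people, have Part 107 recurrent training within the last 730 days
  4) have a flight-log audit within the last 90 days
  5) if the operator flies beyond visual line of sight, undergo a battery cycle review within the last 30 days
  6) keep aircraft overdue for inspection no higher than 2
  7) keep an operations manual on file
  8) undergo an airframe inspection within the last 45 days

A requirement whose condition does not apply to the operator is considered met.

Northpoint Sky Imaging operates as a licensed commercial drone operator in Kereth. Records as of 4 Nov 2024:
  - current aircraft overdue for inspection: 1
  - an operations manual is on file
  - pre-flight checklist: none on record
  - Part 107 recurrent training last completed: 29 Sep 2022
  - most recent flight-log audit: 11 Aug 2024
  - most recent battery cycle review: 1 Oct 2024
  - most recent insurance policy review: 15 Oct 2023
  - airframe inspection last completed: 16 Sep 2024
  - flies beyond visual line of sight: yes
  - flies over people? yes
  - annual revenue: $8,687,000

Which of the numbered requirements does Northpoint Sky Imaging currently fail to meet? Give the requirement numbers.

1. insurance policy review 386 days ago vs limit 270 → not met
2. pre-flight checklist absent → not met
3. condition 'flies over people' holds; Part 107 recurrent training 767 days ago vs limit 730 → not met
4. flight-log audit 85 days ago vs limit 90 → met
5. condition 'flies beyond visual line of sight' holds; battery cycle review 34 days ago vs limit 30 → not met
6. aircraft overdue for inspection 1 ≤ 2 → met
7. operations manual present → met
8. airframe inspection 49 days ago vs limit 45 → not met
Not met: 1, 2, 3, 5, 8

1, 2, 3, 5, 8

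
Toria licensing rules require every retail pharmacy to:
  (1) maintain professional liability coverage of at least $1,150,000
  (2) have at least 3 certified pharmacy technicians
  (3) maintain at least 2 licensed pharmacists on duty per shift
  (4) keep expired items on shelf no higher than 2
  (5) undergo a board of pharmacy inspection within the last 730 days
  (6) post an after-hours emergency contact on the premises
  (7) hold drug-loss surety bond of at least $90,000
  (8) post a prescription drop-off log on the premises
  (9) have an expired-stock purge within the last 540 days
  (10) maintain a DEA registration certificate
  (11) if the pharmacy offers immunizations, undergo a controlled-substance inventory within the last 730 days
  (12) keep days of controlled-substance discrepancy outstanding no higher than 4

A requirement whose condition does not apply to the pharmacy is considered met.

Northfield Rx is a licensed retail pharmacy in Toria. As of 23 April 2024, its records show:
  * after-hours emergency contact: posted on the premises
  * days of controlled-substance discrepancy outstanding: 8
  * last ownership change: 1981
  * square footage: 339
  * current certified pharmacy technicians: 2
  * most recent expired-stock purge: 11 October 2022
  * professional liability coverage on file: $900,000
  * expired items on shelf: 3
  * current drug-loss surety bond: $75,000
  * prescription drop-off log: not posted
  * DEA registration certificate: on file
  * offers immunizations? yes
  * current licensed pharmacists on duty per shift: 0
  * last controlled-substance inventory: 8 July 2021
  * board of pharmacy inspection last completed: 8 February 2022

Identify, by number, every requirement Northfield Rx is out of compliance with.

1, 2, 3, 4, 5, 7, 8, 9, 11, 12

1. professional liability coverage $900,000 < $1,150,000 → not met
2. certified pharmacy technicians 2 < 3 → not met
3. licensed pharmacists on duty per shift 0 < 2 → not met
4. expired items on shelf 3 > 2 → not met
5. board of pharmacy inspection 805 days ago vs limit 730 → not met
6. after-hours emergency contact present → met
7. drug-loss surety bond $75,000 < $90,000 → not met
8. prescription drop-off log absent → not met
9. expired-stock purge 560 days ago vs limit 540 → not met
10. DEA registration certificate present → met
11. condition 'offers immunizations' holds; controlled-substance inventory 1020 days ago vs limit 730 → not met
12. days of controlled-substance discrepancy outstanding 8 > 4 → not met
Not met: 1, 2, 3, 4, 5, 7, 8, 9, 11, 12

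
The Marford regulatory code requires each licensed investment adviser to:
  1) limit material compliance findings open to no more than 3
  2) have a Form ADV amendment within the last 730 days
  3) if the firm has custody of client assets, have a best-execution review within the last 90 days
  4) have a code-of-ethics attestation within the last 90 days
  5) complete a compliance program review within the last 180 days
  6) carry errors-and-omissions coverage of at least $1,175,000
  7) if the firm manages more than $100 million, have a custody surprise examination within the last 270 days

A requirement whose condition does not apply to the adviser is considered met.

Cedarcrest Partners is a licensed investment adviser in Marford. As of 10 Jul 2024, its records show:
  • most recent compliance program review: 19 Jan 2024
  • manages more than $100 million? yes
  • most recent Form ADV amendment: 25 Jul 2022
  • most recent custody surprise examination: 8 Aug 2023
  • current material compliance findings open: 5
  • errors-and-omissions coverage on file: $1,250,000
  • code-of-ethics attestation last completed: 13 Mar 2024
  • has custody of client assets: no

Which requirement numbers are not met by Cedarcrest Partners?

1, 4, 7

1. material compliance findings open 5 > 3 → not met
2. Form ADV amendment 716 days ago vs limit 730 → met
3. condition 'has custody of client assets' does not hold → requirement n/a → met
4. code-of-ethics attestation 119 days ago vs limit 90 → not met
5. compliance program review 173 days ago vs limit 180 → met
6. errors-and-omissions coverage $1,250,000 ≥ $1,175,000 → met
7. condition 'manages more than $100 million' holds; custody surprise examination 337 days ago vs limit 270 → not met
Not met: 1, 4, 7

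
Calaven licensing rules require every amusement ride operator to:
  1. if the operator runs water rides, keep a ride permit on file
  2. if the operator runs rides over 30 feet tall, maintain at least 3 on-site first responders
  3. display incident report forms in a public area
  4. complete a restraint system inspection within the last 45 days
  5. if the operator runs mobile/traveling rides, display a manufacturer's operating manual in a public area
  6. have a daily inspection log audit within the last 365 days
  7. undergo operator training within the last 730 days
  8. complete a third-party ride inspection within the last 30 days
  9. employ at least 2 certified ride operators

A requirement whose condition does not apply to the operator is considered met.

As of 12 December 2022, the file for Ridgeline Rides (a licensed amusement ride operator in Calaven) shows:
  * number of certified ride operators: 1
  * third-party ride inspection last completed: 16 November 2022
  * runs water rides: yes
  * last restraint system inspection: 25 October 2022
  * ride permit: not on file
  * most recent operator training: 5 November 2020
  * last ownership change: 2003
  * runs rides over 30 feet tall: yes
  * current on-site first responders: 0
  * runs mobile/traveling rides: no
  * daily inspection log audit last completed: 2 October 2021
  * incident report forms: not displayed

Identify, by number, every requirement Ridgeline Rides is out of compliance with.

1. condition 'runs water rides' holds; ride permit absent → not met
2. condition 'runs rides over 30 feet tall' holds; on-site first responders 0 < 3 → not met
3. incident report forms absent → not met
4. restraint system inspection 48 days ago vs limit 45 → not met
5. condition 'runs mobile/traveling rides' does not hold → requirement n/a → met
6. daily inspection log audit 436 days ago vs limit 365 → not met
7. operator training 767 days ago vs limit 730 → not met
8. third-party ride inspection 26 days ago vs limit 30 → met
9. certified ride operators 1 < 2 → not met
Not met: 1, 2, 3, 4, 6, 7, 9

1, 2, 3, 4, 6, 7, 9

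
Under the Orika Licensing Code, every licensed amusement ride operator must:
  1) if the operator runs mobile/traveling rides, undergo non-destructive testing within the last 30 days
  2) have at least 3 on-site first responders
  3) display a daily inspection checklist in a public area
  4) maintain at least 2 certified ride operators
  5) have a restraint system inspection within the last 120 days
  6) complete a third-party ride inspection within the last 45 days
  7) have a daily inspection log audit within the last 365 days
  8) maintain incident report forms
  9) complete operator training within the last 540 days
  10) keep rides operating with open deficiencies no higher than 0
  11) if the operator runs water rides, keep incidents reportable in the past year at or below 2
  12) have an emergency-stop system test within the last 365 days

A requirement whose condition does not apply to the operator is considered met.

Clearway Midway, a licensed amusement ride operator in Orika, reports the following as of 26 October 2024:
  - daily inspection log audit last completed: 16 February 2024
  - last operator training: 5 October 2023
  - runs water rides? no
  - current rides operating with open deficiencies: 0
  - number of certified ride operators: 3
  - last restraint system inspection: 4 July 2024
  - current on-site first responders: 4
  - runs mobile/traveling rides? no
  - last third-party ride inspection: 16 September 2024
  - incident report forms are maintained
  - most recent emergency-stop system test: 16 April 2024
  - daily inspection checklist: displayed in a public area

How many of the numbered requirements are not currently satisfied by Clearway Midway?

1. condition 'runs mobile/traveling rides' does not hold → requirement n/a → met
2. on-site first responders 4 ≥ 3 → met
3. daily inspection checklist present → met
4. certified ride operators 3 ≥ 2 → met
5. restraint system inspection 114 days ago vs limit 120 → met
6. third-party ride inspection 40 days ago vs limit 45 → met
7. daily inspection log audit 253 days ago vs limit 365 → met
8. incident report forms present → met
9. operator training 387 days ago vs limit 540 → met
10. rides operating with open deficiencies 0 ≤ 0 → met
11. condition 'runs water rides' does not hold → requirement n/a → met
12. emergency-stop system test 193 days ago vs limit 365 → met
Not met: 0 of 12

0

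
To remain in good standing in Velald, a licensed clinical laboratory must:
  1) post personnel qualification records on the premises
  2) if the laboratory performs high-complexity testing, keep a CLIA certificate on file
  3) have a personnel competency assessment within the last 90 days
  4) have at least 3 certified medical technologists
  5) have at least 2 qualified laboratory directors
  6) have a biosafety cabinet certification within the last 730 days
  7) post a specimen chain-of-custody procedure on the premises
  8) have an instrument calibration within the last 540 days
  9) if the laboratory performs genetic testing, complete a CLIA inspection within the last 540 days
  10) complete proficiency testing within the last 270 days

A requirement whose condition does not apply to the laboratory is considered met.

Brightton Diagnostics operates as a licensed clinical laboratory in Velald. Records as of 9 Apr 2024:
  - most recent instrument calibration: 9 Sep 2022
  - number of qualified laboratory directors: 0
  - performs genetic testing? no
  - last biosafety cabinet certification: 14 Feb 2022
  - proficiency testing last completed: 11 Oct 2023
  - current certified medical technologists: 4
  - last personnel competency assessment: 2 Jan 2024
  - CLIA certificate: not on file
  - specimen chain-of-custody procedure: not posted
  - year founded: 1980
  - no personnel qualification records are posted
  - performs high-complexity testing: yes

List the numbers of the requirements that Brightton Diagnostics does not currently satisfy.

1. personnel qualification records absent → not met
2. condition 'performs high-complexity testing' holds; CLIA certificate absent → not met
3. personnel competency assessment 98 days ago vs limit 90 → not met
4. certified medical technologists 4 ≥ 3 → met
5. qualified laboratory directors 0 < 2 → not met
6. biosafety cabinet certification 785 days ago vs limit 730 → not met
7. specimen chain-of-custody procedure absent → not met
8. instrument calibration 578 days ago vs limit 540 → not met
9. condition 'performs genetic testing' does not hold → requirement n/a → met
10. proficiency testing 181 days ago vs limit 270 → met
Not met: 1, 2, 3, 5, 6, 7, 8

1, 2, 3, 5, 6, 7, 8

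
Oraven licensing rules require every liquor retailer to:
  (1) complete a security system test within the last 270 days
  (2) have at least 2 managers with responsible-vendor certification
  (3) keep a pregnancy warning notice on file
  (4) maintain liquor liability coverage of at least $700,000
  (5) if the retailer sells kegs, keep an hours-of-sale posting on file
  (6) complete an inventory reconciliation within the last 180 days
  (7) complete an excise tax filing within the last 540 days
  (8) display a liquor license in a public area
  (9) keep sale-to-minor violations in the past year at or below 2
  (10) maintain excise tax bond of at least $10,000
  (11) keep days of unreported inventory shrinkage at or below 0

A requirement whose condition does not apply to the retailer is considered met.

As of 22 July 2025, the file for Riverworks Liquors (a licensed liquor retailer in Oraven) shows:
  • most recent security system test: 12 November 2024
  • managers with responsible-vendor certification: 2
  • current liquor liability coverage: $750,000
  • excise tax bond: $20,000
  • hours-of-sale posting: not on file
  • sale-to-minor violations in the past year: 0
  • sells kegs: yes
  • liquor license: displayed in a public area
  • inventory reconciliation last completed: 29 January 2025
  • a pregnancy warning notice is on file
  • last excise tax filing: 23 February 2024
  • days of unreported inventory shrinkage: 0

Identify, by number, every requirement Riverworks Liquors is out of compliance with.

5

1. security system test 252 days ago vs limit 270 → met
2. managers with responsible-vendor certification 2 ≥ 2 → met
3. pregnancy warning notice present → met
4. liquor liability coverage $750,000 ≥ $700,000 → met
5. condition 'sells kegs' holds; hours-of-sale posting absent → not met
6. inventory reconciliation 174 days ago vs limit 180 → met
7. excise tax filing 515 days ago vs limit 540 → met
8. liquor license present → met
9. sale-to-minor violations in the past year 0 ≤ 2 → met
10. excise tax bond $20,000 ≥ $10,000 → met
11. days of unreported inventory shrinkage 0 ≤ 0 → met
Not met: 5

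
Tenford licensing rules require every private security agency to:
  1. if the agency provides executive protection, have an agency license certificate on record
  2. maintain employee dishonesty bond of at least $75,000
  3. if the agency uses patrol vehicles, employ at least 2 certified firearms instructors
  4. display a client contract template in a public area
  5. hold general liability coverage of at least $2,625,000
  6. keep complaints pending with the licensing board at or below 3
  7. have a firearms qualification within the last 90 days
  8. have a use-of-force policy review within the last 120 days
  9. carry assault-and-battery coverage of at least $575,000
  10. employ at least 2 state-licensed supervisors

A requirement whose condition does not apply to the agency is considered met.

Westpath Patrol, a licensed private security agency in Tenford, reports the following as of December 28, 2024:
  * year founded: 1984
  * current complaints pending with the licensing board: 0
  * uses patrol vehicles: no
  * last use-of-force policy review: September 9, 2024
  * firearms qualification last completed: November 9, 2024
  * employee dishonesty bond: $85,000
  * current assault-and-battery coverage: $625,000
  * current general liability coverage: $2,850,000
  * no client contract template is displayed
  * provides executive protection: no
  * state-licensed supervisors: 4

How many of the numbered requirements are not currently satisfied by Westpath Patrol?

1

1. condition 'provides executive protection' does not hold → requirement n/a → met
2. employee dishonesty bond $85,000 ≥ $75,000 → met
3. condition 'uses patrol vehicles' does not hold → requirement n/a → met
4. client contract template absent → not met
5. general liability coverage $2,850,000 ≥ $2,625,000 → met
6. complaints pending with the licensing board 0 ≤ 3 → met
7. firearms qualification 49 days ago vs limit 90 → met
8. use-of-force policy review 110 days ago vs limit 120 → met
9. assault-and-battery coverage $625,000 ≥ $575,000 → met
10. state-licensed supervisors 4 ≥ 2 → met
Not met: 1 of 10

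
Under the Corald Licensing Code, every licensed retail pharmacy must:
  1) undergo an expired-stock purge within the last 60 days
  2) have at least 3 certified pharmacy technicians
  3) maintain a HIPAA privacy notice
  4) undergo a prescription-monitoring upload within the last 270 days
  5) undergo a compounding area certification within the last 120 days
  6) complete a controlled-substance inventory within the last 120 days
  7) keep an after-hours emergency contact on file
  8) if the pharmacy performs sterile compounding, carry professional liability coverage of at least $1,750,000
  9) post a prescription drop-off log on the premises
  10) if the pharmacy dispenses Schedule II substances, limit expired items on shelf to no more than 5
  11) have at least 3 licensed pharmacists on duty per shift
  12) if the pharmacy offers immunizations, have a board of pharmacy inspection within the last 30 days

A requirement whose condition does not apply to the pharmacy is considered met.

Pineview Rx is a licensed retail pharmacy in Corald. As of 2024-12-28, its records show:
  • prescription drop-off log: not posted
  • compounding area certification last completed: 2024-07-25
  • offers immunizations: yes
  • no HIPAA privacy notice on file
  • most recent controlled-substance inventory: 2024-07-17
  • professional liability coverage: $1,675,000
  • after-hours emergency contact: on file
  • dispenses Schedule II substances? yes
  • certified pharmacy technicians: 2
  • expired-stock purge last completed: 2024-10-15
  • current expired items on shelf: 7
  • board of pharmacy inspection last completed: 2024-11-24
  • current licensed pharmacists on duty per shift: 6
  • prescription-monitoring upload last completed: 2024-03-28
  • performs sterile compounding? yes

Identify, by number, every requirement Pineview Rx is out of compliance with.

1, 2, 3, 4, 5, 6, 8, 9, 10, 12

1. expired-stock purge 74 days ago vs limit 60 → not met
2. certified pharmacy technicians 2 < 3 → not met
3. HIPAA privacy notice absent → not met
4. prescription-monitoring upload 275 days ago vs limit 270 → not met
5. compounding area certification 156 days ago vs limit 120 → not met
6. controlled-substance inventory 164 days ago vs limit 120 → not met
7. after-hours emergency contact present → met
8. condition 'performs sterile compounding' holds; professional liability coverage $1,675,000 < $1,750,000 → not met
9. prescription drop-off log absent → not met
10. condition 'dispenses Schedule II substances' holds; expired items on shelf 7 > 5 → not met
11. licensed pharmacists on duty per shift 6 ≥ 3 → met
12. condition 'offers immunizations' holds; board of pharmacy inspection 34 days ago vs limit 30 → not met
Not met: 1, 2, 3, 4, 5, 6, 8, 9, 10, 12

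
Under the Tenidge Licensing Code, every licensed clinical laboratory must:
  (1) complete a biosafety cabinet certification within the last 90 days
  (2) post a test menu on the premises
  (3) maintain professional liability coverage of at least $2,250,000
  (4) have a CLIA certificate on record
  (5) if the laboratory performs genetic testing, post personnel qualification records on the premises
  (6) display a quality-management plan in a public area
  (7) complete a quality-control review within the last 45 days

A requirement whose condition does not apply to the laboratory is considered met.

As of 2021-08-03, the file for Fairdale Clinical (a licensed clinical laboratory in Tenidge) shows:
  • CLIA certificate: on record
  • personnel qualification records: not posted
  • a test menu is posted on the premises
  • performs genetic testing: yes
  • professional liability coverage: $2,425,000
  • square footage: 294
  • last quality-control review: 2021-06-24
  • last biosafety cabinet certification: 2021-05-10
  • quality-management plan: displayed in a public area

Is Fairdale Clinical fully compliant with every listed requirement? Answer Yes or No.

No

1. biosafety cabinet certification 85 days ago vs limit 90 → met
2. test menu present → met
3. professional liability coverage $2,425,000 ≥ $2,250,000 → met
4. CLIA certificate present → met
5. condition 'performs genetic testing' holds; personnel qualification records absent → not met
6. quality-management plan present → met
7. quality-control review 40 days ago vs limit 45 → met
Not met: 5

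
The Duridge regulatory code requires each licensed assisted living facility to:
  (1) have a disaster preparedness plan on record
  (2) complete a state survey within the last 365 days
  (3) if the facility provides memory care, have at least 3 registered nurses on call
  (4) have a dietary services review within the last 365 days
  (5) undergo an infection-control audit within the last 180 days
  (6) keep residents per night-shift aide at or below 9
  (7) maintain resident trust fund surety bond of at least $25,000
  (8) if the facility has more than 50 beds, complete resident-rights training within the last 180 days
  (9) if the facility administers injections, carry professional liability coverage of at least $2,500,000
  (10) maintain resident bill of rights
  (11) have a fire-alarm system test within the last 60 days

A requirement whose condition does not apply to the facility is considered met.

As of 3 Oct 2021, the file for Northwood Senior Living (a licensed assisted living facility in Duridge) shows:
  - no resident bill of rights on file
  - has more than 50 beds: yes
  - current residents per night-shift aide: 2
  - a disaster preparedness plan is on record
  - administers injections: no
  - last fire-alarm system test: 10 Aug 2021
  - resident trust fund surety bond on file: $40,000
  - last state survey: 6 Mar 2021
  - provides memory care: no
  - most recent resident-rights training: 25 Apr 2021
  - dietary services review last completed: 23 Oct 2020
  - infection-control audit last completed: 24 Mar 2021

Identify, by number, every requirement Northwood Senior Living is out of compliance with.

1. disaster preparedness plan present → met
2. state survey 211 days ago vs limit 365 → met
3. condition 'provides memory care' does not hold → requirement n/a → met
4. dietary services review 345 days ago vs limit 365 → met
5. infection-control audit 193 days ago vs limit 180 → not met
6. residents per night-shift aide 2 ≤ 9 → met
7. resident trust fund surety bond $40,000 ≥ $25,000 → met
8. condition 'has more than 50 beds' holds; resident-rights training 161 days ago vs limit 180 → met
9. condition 'administers injections' does not hold → requirement n/a → met
10. resident bill of rights absent → not met
11. fire-alarm system test 54 days ago vs limit 60 → met
Not met: 5, 10

5, 10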